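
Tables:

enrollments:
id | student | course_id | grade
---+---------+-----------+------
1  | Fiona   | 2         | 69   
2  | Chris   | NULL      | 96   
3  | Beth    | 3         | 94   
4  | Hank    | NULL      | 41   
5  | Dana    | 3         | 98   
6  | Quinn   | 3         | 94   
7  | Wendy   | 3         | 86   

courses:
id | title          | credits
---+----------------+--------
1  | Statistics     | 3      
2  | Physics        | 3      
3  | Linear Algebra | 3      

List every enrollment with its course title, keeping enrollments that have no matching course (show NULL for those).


LEFT JOIN keeps every row from enrollments (the left table); where course_id has no match in courses, the course columns become NULL. Walk through each enrollment:
  - enrollment 1 (Fiona): course_id=2 -> matches Physics
  - enrollment 2 (Chris): course_id=NULL, no match -> kept with NULL
  - enrollment 3 (Beth): course_id=3 -> matches Linear Algebra
  - enrollment 4 (Hank): course_id=NULL, no match -> kept with NULL
  - enrollment 5 (Dana): course_id=3 -> matches Linear Algebra
  - enrollment 6 (Quinn): course_id=3 -> matches Linear Algebra
  - enrollment 7 (Wendy): course_id=3 -> matches Linear Algebra
All 7 rows appear; 2 have NULL course.

SQL:
SELECT a.student, b.title AS course
FROM enrollments a
LEFT JOIN courses b ON a.course_id = b.id

Result:
student | course        
--------+---------------
Fiona   | Physics       
Chris   | NULL          
Beth    | Linear Algebra
Hank    | NULL          
Dana    | Linear Algebra
Quinn   | Linear Algebra
Wendy   | Linear Algebra


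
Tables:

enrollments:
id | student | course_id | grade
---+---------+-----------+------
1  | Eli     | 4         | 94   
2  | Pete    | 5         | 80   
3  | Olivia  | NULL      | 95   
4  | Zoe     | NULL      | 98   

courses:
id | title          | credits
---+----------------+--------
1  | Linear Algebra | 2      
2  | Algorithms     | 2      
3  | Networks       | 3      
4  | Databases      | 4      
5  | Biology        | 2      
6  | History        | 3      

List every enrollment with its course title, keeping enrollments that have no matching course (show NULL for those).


LEFT JOIN keeps every row from enrollments (the left table); where course_id has no match in courses, the course columns become NULL. Walk through each enrollment:
  - enrollment 1 (Eli): course_id=4 -> matches Databases
  - enrollment 2 (Pete): course_id=5 -> matches Biology
  - enrollment 3 (Olivia): course_id=NULL, no match -> kept with NULL
  - enrollment 4 (Zoe): course_id=NULL, no match -> kept with NULL
All 4 rows appear; 2 have NULL course.

SQL:
SELECT a.student, b.title AS course
FROM enrollments a
LEFT JOIN courses b ON a.course_id = b.id

Result:
student | course   
--------+----------
Eli     | Databases
Pete    | Biology  
Olivia  | NULL     
Zoe     | NULL     


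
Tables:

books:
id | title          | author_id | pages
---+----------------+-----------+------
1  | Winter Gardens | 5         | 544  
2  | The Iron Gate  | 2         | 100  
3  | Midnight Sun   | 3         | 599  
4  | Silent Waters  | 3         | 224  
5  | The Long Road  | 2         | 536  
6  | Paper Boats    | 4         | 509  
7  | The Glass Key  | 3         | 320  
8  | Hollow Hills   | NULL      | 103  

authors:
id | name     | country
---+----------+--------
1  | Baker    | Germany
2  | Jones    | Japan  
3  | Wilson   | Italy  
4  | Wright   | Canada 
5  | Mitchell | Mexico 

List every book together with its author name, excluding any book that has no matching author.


INNER JOIN keeps only books rows whose author_id matches an id in authors. Walk through each book:
  - book 1 (Winter Gardens): author_id=5 -> matches Mitchell
  - book 2 (The Iron Gate): author_id=2 -> matches Jones
  - book 3 (Midnight Sun): author_id=3 -> matches Wilson
  - book 4 (Silent Waters): author_id=3 -> matches Wilson
  - book 5 (The Long Road): author_id=2 -> matches Jones
  - book 6 (Paper Boats): author_id=4 -> matches Wright
  - book 7 (The Glass Key): author_id=3 -> matches Wilson
  - book 8 (Hollow Hills): author_id=NULL, no match -> dropped
So 1 of 8 rows is dropped.

SQL:
SELECT a.title, b.name AS author
FROM books a
INNER JOIN authors b ON a.author_id = b.id

Result:
title          | author  
---------------+---------
Winter Gardens | Mitchell
The Iron Gate  | Jones   
Midnight Sun   | Wilson  
Silent Waters  | Wilson  
The Long Road  | Jones   
Paper Boats    | Wright  
The Glass Key  | Wilson  


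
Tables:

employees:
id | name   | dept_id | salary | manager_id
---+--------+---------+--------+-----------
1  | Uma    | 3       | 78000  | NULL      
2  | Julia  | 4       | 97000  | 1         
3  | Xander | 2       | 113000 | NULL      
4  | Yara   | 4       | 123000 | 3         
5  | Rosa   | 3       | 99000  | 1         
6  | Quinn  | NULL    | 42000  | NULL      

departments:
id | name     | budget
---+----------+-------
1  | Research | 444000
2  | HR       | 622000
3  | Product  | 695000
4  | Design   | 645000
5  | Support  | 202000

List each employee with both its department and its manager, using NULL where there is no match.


Two LEFT JOINs from the same base table employees: one to departments via dept_id, one to employees itself via manager_id. Both are LEFT so every employee is preserved.
Match against departments:
  - employee 1 (Uma): dept_id=3 -> matches Product
  - employee 2 (Julia): dept_id=4 -> matches Design
  - employee 3 (Xander): dept_id=2 -> matches HR
  - employee 4 (Yara): dept_id=4 -> matches Design
  - employee 5 (Rosa): dept_id=3 -> matches Product
  - employee 6 (Quinn): dept_id=NULL, no match -> kept with NULL
Match against employees (self):
  - employee 1 (Uma): manager_id=NULL -> NULL
  - employee 2 (Julia): manager_id=1 -> Uma
  - employee 3 (Xander): manager_id=NULL -> NULL
  - employee 4 (Yara): manager_id=3 -> Xander
  - employee 5 (Rosa): manager_id=1 -> Uma
  - employee 6 (Quinn): manager_id=NULL -> NULL

SQL:
SELECT a.name, b.name AS department, c.name AS manager
FROM employees a
LEFT JOIN departments b ON a.dept_id = b.id
LEFT JOIN employees c ON a.manager_id = c.id

Result:
name   | department | manager
-------+------------+--------
Uma    | Product    | NULL   
Julia  | Design     | Uma    
Xander | HR         | NULL   
Yara   | Design     | Xander 
Rosa   | Product    | Uma    
Quinn  | NULL       | NULL   


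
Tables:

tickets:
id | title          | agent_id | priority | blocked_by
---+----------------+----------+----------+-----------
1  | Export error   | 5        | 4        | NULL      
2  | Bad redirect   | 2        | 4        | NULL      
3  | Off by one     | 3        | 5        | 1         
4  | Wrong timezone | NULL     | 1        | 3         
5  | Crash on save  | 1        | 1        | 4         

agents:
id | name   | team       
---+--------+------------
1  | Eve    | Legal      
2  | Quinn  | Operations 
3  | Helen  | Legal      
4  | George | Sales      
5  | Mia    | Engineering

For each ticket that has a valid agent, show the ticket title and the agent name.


INNER JOIN keeps only tickets rows whose agent_id matches an id in agents. Walk through each ticket:
  - ticket 1 (Export error): agent_id=5 -> matches Mia
  - ticket 2 (Bad redirect): agent_id=2 -> matches Quinn
  - ticket 3 (Off by one): agent_id=3 -> matches Helen
  - ticket 4 (Wrong timezone): agent_id=NULL, no match -> dropped
  - ticket 5 (Crash on save): agent_id=1 -> matches Eve
So 1 of 5 rows is dropped.

SQL:
SELECT a.title, b.name AS agent
FROM tickets a
INNER JOIN agents b ON a.agent_id = b.id

Result:
title         | agent
--------------+------
Export error  | Mia  
Bad redirect  | Quinn
Off by one    | Helen
Crash on save | Eve  


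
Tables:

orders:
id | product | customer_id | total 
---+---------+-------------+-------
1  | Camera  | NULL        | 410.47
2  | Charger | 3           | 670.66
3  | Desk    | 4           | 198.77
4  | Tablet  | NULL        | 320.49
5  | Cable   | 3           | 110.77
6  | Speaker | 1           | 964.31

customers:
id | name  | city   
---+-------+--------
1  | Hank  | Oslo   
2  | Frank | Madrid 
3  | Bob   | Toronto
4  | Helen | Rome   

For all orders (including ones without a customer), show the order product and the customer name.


LEFT JOIN keeps every row from orders (the left table); where customer_id has no match in customers, the customer columns become NULL. Walk through each order:
  - order 1 (Camera): customer_id=NULL, no match -> kept with NULL
  - order 2 (Charger): customer_id=3 -> matches Bob
  - order 3 (Desk): customer_id=4 -> matches Helen
  - order 4 (Tablet): customer_id=NULL, no match -> kept with NULL
  - order 5 (Cable): customer_id=3 -> matches Bob
  - order 6 (Speaker): customer_id=1 -> matches Hank
All 6 rows appear; 2 have NULL customer.

SQL:
SELECT a.product, b.name AS customer
FROM orders a
LEFT JOIN customers b ON a.customer_id = b.id

Result:
product | customer
--------+---------
Camera  | NULL    
Charger | Bob     
Desk    | Helen   
Tablet  | NULL    
Cable   | Bob     
Speaker | Hank    


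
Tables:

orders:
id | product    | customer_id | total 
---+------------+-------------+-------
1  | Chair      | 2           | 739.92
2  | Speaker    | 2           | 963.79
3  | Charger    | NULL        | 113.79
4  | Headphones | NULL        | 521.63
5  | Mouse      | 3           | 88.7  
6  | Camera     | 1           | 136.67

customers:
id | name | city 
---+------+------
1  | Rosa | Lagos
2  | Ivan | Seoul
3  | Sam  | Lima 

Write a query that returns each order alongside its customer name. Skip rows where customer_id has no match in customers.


INNER JOIN keeps only orders rows whose customer_id matches an id in customers. Walk through each order:
  - order 1 (Chair): customer_id=2 -> matches Ivan
  - order 2 (Speaker): customer_id=2 -> matches Ivan
  - order 3 (Charger): customer_id=NULL, no match -> dropped
  - order 4 (Headphones): customer_id=NULL, no match -> dropped
  - order 5 (Mouse): customer_id=3 -> matches Sam
  - order 6 (Camera): customer_id=1 -> matches Rosa
So 2 of 6 rows are dropped.

SQL:
SELECT a.product, b.name AS customer
FROM orders a
INNER JOIN customers b ON a.customer_id = b.id

Result:
product | customer
--------+---------
Chair   | Ivan    
Speaker | Ivan    
Mouse   | Sam     
Camera  | Rosa    


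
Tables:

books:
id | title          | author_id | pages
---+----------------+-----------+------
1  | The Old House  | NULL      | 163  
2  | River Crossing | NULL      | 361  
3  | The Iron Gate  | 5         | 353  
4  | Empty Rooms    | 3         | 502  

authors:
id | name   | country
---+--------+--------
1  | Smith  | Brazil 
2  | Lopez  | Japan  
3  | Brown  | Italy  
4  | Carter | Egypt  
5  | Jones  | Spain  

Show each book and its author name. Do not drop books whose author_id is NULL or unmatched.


LEFT JOIN keeps every row from books (the left table); where author_id has no match in authors, the author columns become NULL. Walk through each book:
  - book 1 (The Old House): author_id=NULL, no match -> kept with NULL
  - book 2 (River Crossing): author_id=NULL, no match -> kept with NULL
  - book 3 (The Iron Gate): author_id=5 -> matches Jones
  - book 4 (Empty Rooms): author_id=3 -> matches Brown
All 4 rows appear; 2 have NULL author.

SQL:
SELECT a.title, b.name AS author
FROM books a
LEFT JOIN authors b ON a.author_id = b.id

Result:
title          | author
---------------+-------
The Old House  | NULL  
River Crossing | NULL  
The Iron Gate  | Jones 
Empty Rooms    | Brown 


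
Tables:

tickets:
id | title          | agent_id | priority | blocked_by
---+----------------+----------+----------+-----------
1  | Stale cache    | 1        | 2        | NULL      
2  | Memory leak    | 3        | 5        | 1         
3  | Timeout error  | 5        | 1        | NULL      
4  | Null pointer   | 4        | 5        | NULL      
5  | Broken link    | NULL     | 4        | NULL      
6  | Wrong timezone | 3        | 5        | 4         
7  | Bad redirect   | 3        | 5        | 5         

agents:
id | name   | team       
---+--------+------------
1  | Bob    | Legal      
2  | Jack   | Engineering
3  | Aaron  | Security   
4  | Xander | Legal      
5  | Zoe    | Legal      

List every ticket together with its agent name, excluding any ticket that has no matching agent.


INNER JOIN keeps only tickets rows whose agent_id matches an id in agents. Walk through each ticket:
  - ticket 1 (Stale cache): agent_id=1 -> matches Bob
  - ticket 2 (Memory leak): agent_id=3 -> matches Aaron
  - ticket 3 (Timeout error): agent_id=5 -> matches Zoe
  - ticket 4 (Null pointer): agent_id=4 -> matches Xander
  - ticket 5 (Broken link): agent_id=NULL, no match -> dropped
  - ticket 6 (Wrong timezone): agent_id=3 -> matches Aaron
  - ticket 7 (Bad redirect): agent_id=3 -> matches Aaron
So 1 of 7 rows is dropped.

SQL:
SELECT a.title, b.name AS agent
FROM tickets a
INNER JOIN agents b ON a.agent_id = b.id

Result:
title          | agent 
---------------+-------
Stale cache    | Bob   
Memory leak    | Aaron 
Timeout error  | Zoe   
Null pointer   | Xander
Wrong timezone | Aaron 
Bad redirect   | Aaron 


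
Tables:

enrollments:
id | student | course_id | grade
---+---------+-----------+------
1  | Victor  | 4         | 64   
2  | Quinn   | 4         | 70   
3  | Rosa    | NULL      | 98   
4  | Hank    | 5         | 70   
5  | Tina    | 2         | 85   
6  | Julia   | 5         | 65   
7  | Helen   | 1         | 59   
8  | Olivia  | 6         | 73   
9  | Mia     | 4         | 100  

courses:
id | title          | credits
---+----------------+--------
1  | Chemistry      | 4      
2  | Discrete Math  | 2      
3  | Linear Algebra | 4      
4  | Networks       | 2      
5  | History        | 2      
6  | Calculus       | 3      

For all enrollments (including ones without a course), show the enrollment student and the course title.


LEFT JOIN keeps every row from enrollments (the left table); where course_id has no match in courses, the course columns become NULL. Walk through each enrollment:
  - enrollment 1 (Victor): course_id=4 -> matches Networks
  - enrollment 2 (Quinn): course_id=4 -> matches Networks
  - enrollment 3 (Rosa): course_id=NULL, no match -> kept with NULL
  - enrollment 4 (Hank): course_id=5 -> matches History
  - enrollment 5 (Tina): course_id=2 -> matches Discrete Math
  - enrollment 6 (Julia): course_id=5 -> matches History
  - enrollment 7 (Helen): course_id=1 -> matches Chemistry
  - enrollment 8 (Olivia): course_id=6 -> matches Calculus
  - enrollment 9 (Mia): course_id=4 -> matches Networks
All 9 rows appear; 1 has NULL course.

SQL:
SELECT a.student, b.title AS course
FROM enrollments a
LEFT JOIN courses b ON a.course_id = b.id

Result:
student | course       
--------+--------------
Victor  | Networks     
Quinn   | Networks     
Rosa    | NULL         
Hank    | History      
Tina    | Discrete Math
Julia   | History      
Helen   | Chemistry    
Olivia  | Calculus     
Mia     | Networks     


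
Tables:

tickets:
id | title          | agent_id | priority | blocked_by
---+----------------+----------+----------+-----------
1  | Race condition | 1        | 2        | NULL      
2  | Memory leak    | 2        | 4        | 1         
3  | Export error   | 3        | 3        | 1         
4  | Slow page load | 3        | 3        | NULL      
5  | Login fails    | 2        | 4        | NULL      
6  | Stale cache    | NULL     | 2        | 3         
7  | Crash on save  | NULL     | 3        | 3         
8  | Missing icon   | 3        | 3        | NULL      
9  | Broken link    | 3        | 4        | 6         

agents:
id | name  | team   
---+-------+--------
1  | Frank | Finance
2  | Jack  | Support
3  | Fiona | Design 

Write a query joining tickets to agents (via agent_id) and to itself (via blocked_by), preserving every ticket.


Two LEFT JOINs from the same base table tickets: one to agents via agent_id, one to tickets itself via blocked_by. Both are LEFT so every ticket is preserved.
Match against agents:
  - ticket 1 (Race condition): agent_id=1 -> matches Frank
  - ticket 2 (Memory leak): agent_id=2 -> matches Jack
  - ticket 3 (Export error): agent_id=3 -> matches Fiona
  - ticket 4 (Slow page load): agent_id=3 -> matches Fiona
  - ticket 5 (Login fails): agent_id=2 -> matches Jack
  - ticket 6 (Stale cache): agent_id=NULL, no match -> kept with NULL
  - ticket 7 (Crash on save): agent_id=NULL, no match -> kept with NULL
  - ticket 8 (Missing icon): agent_id=3 -> matches Fiona
  - ticket 9 (Broken link): agent_id=3 -> matches Fiona
Match against tickets (self):
  - ticket 1 (Race condition): blocked_by=NULL -> NULL
  - ticket 2 (Memory leak): blocked_by=1 -> Race condition
  - ticket 3 (Export error): blocked_by=1 -> Race condition
  - ticket 4 (Slow page load): blocked_by=NULL -> NULL
  - ticket 5 (Login fails): blocked_by=NULL -> NULL
  - ticket 6 (Stale cache): blocked_by=3 -> Export error
  - ticket 7 (Crash on save): blocked_by=3 -> Export error
  - ticket 8 (Missing icon): blocked_by=NULL -> NULL
  - ticket 9 (Broken link): blocked_by=6 -> Stale cache

SQL:
SELECT a.title, b.name AS agent, c.title AS blocked_by
FROM tickets a
LEFT JOIN agents b ON a.agent_id = b.id
LEFT JOIN tickets c ON a.blocked_by = c.id

Result:
title          | agent | blocked_by    
---------------+-------+---------------
Race condition | Frank | NULL          
Memory leak    | Jack  | Race condition
Export error   | Fiona | Race condition
Slow page load | Fiona | NULL          
Login fails    | Jack  | NULL          
Stale cache    | NULL  | Export error  
Crash on save  | NULL  | Export error  
Missing icon   | Fiona | NULL          
Broken link    | Fiona | Stale cache   


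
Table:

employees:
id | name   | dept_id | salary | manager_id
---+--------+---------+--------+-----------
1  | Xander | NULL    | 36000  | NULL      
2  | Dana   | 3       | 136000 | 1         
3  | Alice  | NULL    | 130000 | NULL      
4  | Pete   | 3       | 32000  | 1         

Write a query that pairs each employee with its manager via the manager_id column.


This is a self-join: employees is joined to a second copy of itself, matching each row's manager_id to another row's id. Use LEFT JOIN so rows with manager_id=NULL are kept.
  - employee 1 (Xander): manager_id=NULL -> NULL
  - employee 2 (Dana): manager_id=1 -> Xander
  - employee 3 (Alice): manager_id=NULL -> NULL
  - employee 4 (Pete): manager_id=1 -> Xander

SQL:
SELECT a.name AS item, b.name AS manager
FROM employees a
LEFT JOIN employees b ON a.manager_id = b.id

Result:
item   | manager
-------+--------
Xander | NULL   
Dana   | Xander 
Alice  | NULL   
Pete   | Xander 


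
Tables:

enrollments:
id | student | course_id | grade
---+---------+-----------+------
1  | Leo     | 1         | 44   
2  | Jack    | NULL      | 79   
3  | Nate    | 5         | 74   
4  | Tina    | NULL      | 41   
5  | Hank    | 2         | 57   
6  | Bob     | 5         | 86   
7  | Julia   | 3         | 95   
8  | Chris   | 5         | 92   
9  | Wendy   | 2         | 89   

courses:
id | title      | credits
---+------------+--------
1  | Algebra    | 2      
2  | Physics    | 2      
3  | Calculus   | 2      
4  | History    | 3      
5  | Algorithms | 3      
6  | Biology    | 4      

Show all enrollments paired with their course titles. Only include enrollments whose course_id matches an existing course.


INNER JOIN keeps only enrollments rows whose course_id matches an id in courses. Walk through each enrollment:
  - enrollment 1 (Leo): course_id=1 -> matches Algebra
  - enrollment 2 (Jack): course_id=NULL, no match -> dropped
  - enrollment 3 (Nate): course_id=5 -> matches Algorithms
  - enrollment 4 (Tina): course_id=NULL, no match -> dropped
  - enrollment 5 (Hank): course_id=2 -> matches Physics
  - enrollment 6 (Bob): course_id=5 -> matches Algorithms
  - enrollment 7 (Julia): course_id=3 -> matches Calculus
  - enrollment 8 (Chris): course_id=5 -> matches Algorithms
  - enrollment 9 (Wendy): course_id=2 -> matches Physics
So 2 of 9 rows are dropped.

SQL:
SELECT a.student, b.title AS course
FROM enrollments a
INNER JOIN courses b ON a.course_id = b.id

Result:
student | course    
--------+-----------
Leo     | Algebra   
Nate    | Algorithms
Hank    | Physics   
Bob     | Algorithms
Julia   | Calculus  
Chris   | Algorithms
Wendy   | Physics   


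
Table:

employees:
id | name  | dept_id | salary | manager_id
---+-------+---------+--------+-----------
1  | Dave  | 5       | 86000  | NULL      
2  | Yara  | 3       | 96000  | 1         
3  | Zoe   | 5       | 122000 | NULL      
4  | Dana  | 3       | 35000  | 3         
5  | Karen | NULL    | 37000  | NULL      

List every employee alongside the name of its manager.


This is a self-join: employees is joined to a second copy of itself, matching each row's manager_id to another row's id. Use LEFT JOIN so rows with manager_id=NULL are kept.
  - employee 1 (Dave): manager_id=NULL -> NULL
  - employee 2 (Yara): manager_id=1 -> Dave
  - employee 3 (Zoe): manager_id=NULL -> NULL
  - employee 4 (Dana): manager_id=3 -> Zoe
  - employee 5 (Karen): manager_id=NULL -> NULL

SQL:
SELECT a.name AS item, b.name AS manager
FROM employees a
LEFT JOIN employees b ON a.manager_id = b.id

Result:
item  | manager
------+--------
Dave  | NULL   
Yara  | Dave   
Zoe   | NULL   
Dana  | Zoe    
Karen | NULL   


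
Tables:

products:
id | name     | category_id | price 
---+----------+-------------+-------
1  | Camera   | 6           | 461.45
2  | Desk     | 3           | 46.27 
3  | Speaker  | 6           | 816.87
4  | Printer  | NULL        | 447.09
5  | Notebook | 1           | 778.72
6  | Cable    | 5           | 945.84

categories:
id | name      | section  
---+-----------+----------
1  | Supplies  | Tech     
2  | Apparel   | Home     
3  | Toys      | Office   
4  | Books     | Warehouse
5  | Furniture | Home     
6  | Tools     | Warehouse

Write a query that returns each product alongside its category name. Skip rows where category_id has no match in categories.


INNER JOIN keeps only products rows whose category_id matches an id in categories. Walk through each product:
  - product 1 (Camera): category_id=6 -> matches Tools
  - product 2 (Desk): category_id=3 -> matches Toys
  - product 3 (Speaker): category_id=6 -> matches Tools
  - product 4 (Printer): category_id=NULL, no match -> dropped
  - product 5 (Notebook): category_id=1 -> matches Supplies
  - product 6 (Cable): category_id=5 -> matches Furniture
So 1 of 6 rows is dropped.

SQL:
SELECT a.name, b.name AS category
FROM products a
INNER JOIN categories b ON a.category_id = b.id

Result:
name     | category 
---------+----------
Camera   | Tools    
Desk     | Toys     
Speaker  | Tools    
Notebook | Supplies 
Cable    | Furniture


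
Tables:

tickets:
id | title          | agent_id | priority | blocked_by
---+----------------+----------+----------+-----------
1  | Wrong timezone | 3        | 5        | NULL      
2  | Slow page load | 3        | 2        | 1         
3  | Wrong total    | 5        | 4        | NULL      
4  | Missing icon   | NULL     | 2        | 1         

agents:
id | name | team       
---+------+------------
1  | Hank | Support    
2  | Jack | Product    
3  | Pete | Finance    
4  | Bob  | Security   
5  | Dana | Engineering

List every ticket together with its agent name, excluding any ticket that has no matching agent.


INNER JOIN keeps only tickets rows whose agent_id matches an id in agents. Walk through each ticket:
  - ticket 1 (Wrong timezone): agent_id=3 -> matches Pete
  - ticket 2 (Slow page load): agent_id=3 -> matches Pete
  - ticket 3 (Wrong total): agent_id=5 -> matches Dana
  - ticket 4 (Missing icon): agent_id=NULL, no match -> dropped
So 1 of 4 rows is dropped.

SQL:
SELECT a.title, b.name AS agent
FROM tickets a
INNER JOIN agents b ON a.agent_id = b.id

Result:
title          | agent
---------------+------
Wrong timezone | Pete 
Slow page load | Pete 
Wrong total    | Dana 


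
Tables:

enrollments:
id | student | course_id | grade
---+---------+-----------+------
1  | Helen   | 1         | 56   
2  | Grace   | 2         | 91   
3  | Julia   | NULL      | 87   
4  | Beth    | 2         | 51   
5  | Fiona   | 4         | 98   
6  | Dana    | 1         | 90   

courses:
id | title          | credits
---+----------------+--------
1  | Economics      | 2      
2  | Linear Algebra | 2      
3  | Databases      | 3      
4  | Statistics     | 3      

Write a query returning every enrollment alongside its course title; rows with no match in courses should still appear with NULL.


LEFT JOIN keeps every row from enrollments (the left table); where course_id has no match in courses, the course columns become NULL. Walk through each enrollment:
  - enrollment 1 (Helen): course_id=1 -> matches Economics
  - enrollment 2 (Grace): course_id=2 -> matches Linear Algebra
  - enrollment 3 (Julia): course_id=NULL, no match -> kept with NULL
  - enrollment 4 (Beth): course_id=2 -> matches Linear Algebra
  - enrollment 5 (Fiona): course_id=4 -> matches Statistics
  - enrollment 6 (Dana): course_id=1 -> matches Economics
All 6 rows appear; 1 has NULL course.

SQL:
SELECT a.student, b.title AS course
FROM enrollments a
LEFT JOIN courses b ON a.course_id = b.id

Result:
student | course        
--------+---------------
Helen   | Economics     
Grace   | Linear Algebra
Julia   | NULL          
Beth    | Linear Algebra
Fiona   | Statistics    
Dana    | Economics     


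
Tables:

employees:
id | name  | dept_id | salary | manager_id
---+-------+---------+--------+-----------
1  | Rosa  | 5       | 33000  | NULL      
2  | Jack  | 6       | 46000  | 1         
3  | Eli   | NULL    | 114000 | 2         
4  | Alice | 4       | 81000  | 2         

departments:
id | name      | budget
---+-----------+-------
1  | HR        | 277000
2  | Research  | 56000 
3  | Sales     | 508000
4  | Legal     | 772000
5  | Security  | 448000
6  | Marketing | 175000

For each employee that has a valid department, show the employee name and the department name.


INNER JOIN keeps only employees rows whose dept_id matches an id in departments. Walk through each employee:
  - employee 1 (Rosa): dept_id=5 -> matches Security
  - employee 2 (Jack): dept_id=6 -> matches Marketing
  - employee 3 (Eli): dept_id=NULL, no match -> dropped
  - employee 4 (Alice): dept_id=4 -> matches Legal
So 1 of 4 rows is dropped.

SQL:
SELECT a.name, b.name AS department
FROM employees a
INNER JOIN departments b ON a.dept_id = b.id

Result:
name  | department
------+-----------
Rosa  | Security  
Jack  | Marketing 
Alice | Legal     


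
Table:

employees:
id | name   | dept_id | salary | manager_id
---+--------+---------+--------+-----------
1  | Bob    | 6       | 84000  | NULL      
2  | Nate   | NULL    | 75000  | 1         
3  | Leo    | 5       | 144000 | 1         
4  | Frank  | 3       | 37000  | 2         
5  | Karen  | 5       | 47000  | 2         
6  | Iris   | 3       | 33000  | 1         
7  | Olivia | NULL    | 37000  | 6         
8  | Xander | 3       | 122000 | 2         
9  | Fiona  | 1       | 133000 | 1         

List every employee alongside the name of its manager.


This is a self-join: employees is joined to a second copy of itself, matching each row's manager_id to another row's id. Use LEFT JOIN so rows with manager_id=NULL are kept.
  - employee 1 (Bob): manager_id=NULL -> NULL
  - employee 2 (Nate): manager_id=1 -> Bob
  - employee 3 (Leo): manager_id=1 -> Bob
  - employee 4 (Frank): manager_id=2 -> Nate
  - employee 5 (Karen): manager_id=2 -> Nate
  - employee 6 (Iris): manager_id=1 -> Bob
  - employee 7 (Olivia): manager_id=6 -> Iris
  - employee 8 (Xander): manager_id=2 -> Nate
  - employee 9 (Fiona): manager_id=1 -> Bob

SQL:
SELECT a.name AS item, b.name AS manager
FROM employees a
LEFT JOIN employees b ON a.manager_id = b.id

Result:
item   | manager
-------+--------
Bob    | NULL   
Nate   | Bob    
Leo    | Bob    
Frank  | Nate   
Karen  | Nate   
Iris   | Bob    
Olivia | Iris   
Xander | Nate   
Fiona  | Bob    


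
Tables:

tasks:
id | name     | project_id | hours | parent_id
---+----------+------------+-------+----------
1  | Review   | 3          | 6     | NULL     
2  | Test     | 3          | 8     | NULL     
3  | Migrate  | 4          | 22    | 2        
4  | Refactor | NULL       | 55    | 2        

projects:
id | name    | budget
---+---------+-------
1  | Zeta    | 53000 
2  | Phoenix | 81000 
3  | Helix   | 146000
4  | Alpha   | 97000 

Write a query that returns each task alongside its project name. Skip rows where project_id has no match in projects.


INNER JOIN keeps only tasks rows whose project_id matches an id in projects. Walk through each task:
  - task 1 (Review): project_id=3 -> matches Helix
  - task 2 (Test): project_id=3 -> matches Helix
  - task 3 (Migrate): project_id=4 -> matches Alpha
  - task 4 (Refactor): project_id=NULL, no match -> dropped
So 1 of 4 rows is dropped.

SQL:
SELECT a.name, b.name AS project
FROM tasks a
INNER JOIN projects b ON a.project_id = b.id

Result:
name    | project
--------+--------
Review  | Helix  
Test    | Helix  
Migrate | Alpha  


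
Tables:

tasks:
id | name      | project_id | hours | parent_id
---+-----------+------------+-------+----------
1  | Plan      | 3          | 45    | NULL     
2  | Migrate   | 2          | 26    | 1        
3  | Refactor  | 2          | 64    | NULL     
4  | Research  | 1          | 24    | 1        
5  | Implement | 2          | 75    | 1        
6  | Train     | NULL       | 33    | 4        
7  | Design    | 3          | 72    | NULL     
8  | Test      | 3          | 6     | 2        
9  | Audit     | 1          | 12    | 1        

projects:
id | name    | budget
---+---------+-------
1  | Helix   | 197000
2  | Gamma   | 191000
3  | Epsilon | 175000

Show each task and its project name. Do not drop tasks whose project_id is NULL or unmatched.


LEFT JOIN keeps every row from tasks (the left table); where project_id has no match in projects, the project columns become NULL. Walk through each task:
  - task 1 (Plan): project_id=3 -> matches Epsilon
  - task 2 (Migrate): project_id=2 -> matches Gamma
  - task 3 (Refactor): project_id=2 -> matches Gamma
  - task 4 (Research): project_id=1 -> matches Helix
  - task 5 (Implement): project_id=2 -> matches Gamma
  - task 6 (Train): project_id=NULL, no match -> kept with NULL
  - task 7 (Design): project_id=3 -> matches Epsilon
  - task 8 (Test): project_id=3 -> matches Epsilon
  - task 9 (Audit): project_id=1 -> matches Helix
All 9 rows appear; 1 has NULL project.

SQL:
SELECT a.name, b.name AS project
FROM tasks a
LEFT JOIN projects b ON a.project_id = b.id

Result:
name      | project
----------+--------
Plan      | Epsilon
Migrate   | Gamma  
Refactor  | Gamma  
Research  | Helix  
Implement | Gamma  
Train     | NULL   
Design    | Epsilon
Test      | Epsilon
Audit     | Helix  


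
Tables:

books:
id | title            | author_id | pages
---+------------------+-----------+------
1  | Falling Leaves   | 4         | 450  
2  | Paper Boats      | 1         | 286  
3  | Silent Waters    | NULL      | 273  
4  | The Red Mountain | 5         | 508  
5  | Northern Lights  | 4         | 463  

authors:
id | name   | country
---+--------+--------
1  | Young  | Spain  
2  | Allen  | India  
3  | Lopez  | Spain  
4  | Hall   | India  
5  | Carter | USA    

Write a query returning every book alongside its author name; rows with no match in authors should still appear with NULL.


LEFT JOIN keeps every row from books (the left table); where author_id has no match in authors, the author columns become NULL. Walk through each book:
  - book 1 (Falling Leaves): author_id=4 -> matches Hall
  - book 2 (Paper Boats): author_id=1 -> matches Young
  - book 3 (Silent Waters): author_id=NULL, no match -> kept with NULL
  - book 4 (The Red Mountain): author_id=5 -> matches Carter
  - book 5 (Northern Lights): author_id=4 -> matches Hall
All 5 rows appear; 1 has NULL author.

SQL:
SELECT a.title, b.name AS author
FROM books a
LEFT JOIN authors b ON a.author_id = b.id

Result:
title            | author
-----------------+-------
Falling Leaves   | Hall  
Paper Boats      | Young 
Silent Waters    | NULL  
The Red Mountain | Carter
Northern Lights  | Hall  


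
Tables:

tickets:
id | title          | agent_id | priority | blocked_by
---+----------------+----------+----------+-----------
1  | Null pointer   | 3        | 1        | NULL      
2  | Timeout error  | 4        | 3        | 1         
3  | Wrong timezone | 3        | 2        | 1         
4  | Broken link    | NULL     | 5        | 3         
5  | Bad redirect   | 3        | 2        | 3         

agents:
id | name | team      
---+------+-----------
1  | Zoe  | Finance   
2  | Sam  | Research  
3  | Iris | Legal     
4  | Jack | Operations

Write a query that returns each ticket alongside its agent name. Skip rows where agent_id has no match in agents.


INNER JOIN keeps only tickets rows whose agent_id matches an id in agents. Walk through each ticket:
  - ticket 1 (Null pointer): agent_id=3 -> matches Iris
  - ticket 2 (Timeout error): agent_id=4 -> matches Jack
  - ticket 3 (Wrong timezone): agent_id=3 -> matches Iris
  - ticket 4 (Broken link): agent_id=NULL, no match -> dropped
  - ticket 5 (Bad redirect): agent_id=3 -> matches Iris
So 1 of 5 rows is dropped.

SQL:
SELECT a.title, b.name AS agent
FROM tickets a
INNER JOIN agents b ON a.agent_id = b.id

Result:
title          | agent
---------------+------
Null pointer   | Iris 
Timeout error  | Jack 
Wrong timezone | Iris 
Bad redirect   | Iris 


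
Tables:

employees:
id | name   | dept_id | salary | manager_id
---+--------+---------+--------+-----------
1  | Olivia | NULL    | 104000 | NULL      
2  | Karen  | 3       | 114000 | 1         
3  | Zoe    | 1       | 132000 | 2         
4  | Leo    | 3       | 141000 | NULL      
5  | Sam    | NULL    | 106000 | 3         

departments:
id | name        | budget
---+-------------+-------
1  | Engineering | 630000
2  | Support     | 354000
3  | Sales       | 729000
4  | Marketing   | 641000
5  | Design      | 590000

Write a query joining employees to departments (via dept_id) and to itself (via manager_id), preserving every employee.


Two LEFT JOINs from the same base table employees: one to departments via dept_id, one to employees itself via manager_id. Both are LEFT so every employee is preserved.
Match against departments:
  - employee 1 (Olivia): dept_id=NULL, no match -> kept with NULL
  - employee 2 (Karen): dept_id=3 -> matches Sales
  - employee 3 (Zoe): dept_id=1 -> matches Engineering
  - employee 4 (Leo): dept_id=3 -> matches Sales
  - employee 5 (Sam): dept_id=NULL, no match -> kept with NULL
Match against employees (self):
  - employee 1 (Olivia): manager_id=NULL -> NULL
  - employee 2 (Karen): manager_id=1 -> Olivia
  - employee 3 (Zoe): manager_id=2 -> Karen
  - employee 4 (Leo): manager_id=NULL -> NULL
  - employee 5 (Sam): manager_id=3 -> Zoe

SQL:
SELECT a.name, b.name AS department, c.name AS manager
FROM employees a
LEFT JOIN departments b ON a.dept_id = b.id
LEFT JOIN employees c ON a.manager_id = c.id

Result:
name   | department  | manager
-------+-------------+--------
Olivia | NULL        | NULL   
Karen  | Sales       | Olivia 
Zoe    | Engineering | Karen  
Leo    | Sales       | NULL   
Sam    | NULL        | Zoe    


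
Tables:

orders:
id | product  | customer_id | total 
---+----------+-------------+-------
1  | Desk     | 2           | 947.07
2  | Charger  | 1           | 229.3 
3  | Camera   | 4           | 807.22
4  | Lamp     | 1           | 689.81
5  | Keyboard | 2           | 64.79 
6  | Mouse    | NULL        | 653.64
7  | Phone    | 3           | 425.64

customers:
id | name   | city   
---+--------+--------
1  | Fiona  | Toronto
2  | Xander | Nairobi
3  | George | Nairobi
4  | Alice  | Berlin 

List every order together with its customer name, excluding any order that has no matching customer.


INNER JOIN keeps only orders rows whose customer_id matches an id in customers. Walk through each order:
  - order 1 (Desk): customer_id=2 -> matches Xander
  - order 2 (Charger): customer_id=1 -> matches Fiona
  - order 3 (Camera): customer_id=4 -> matches Alice
  - order 4 (Lamp): customer_id=1 -> matches Fiona
  - order 5 (Keyboard): customer_id=2 -> matches Xander
  - order 6 (Mouse): customer_id=NULL, no match -> dropped
  - order 7 (Phone): customer_id=3 -> matches George
So 1 of 7 rows is dropped.

SQL:
SELECT a.product, b.name AS customer
FROM orders a
INNER JOIN customers b ON a.customer_id = b.id

Result:
product  | customer
---------+---------
Desk     | Xander  
Charger  | Fiona   
Camera   | Alice   
Lamp     | Fiona   
Keyboard | Xander  
Phone    | George  


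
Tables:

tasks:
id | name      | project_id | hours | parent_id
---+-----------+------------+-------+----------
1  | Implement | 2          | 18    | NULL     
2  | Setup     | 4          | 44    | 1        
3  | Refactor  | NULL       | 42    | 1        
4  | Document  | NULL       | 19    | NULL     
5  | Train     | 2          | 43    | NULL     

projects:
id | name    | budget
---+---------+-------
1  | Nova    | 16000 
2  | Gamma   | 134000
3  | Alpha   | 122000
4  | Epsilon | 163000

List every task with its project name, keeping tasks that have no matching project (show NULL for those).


LEFT JOIN keeps every row from tasks (the left table); where project_id has no match in projects, the project columns become NULL. Walk through each task:
  - task 1 (Implement): project_id=2 -> matches Gamma
  - task 2 (Setup): project_id=4 -> matches Epsilon
  - task 3 (Refactor): project_id=NULL, no match -> kept with NULL
  - task 4 (Document): project_id=NULL, no match -> kept with NULL
  - task 5 (Train): project_id=2 -> matches Gamma
All 5 rows appear; 2 have NULL project.

SQL:
SELECT a.name, b.name AS project
FROM tasks a
LEFT JOIN projects b ON a.project_id = b.id

Result:
name      | project
----------+--------
Implement | Gamma  
Setup     | Epsilon
Refactor  | NULL   
Document  | NULL   
Train     | Gamma  


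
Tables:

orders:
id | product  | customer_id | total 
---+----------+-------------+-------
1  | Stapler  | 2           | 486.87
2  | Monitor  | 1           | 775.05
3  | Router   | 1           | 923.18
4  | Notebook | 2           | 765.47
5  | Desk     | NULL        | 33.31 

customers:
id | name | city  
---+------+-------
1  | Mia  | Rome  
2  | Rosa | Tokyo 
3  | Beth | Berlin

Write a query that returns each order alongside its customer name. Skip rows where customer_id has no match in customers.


INNER JOIN keeps only orders rows whose customer_id matches an id in customers. Walk through each order:
  - order 1 (Stapler): customer_id=2 -> matches Rosa
  - order 2 (Monitor): customer_id=1 -> matches Mia
  - order 3 (Router): customer_id=1 -> matches Mia
  - order 4 (Notebook): customer_id=2 -> matches Rosa
  - order 5 (Desk): customer_id=NULL, no match -> dropped
So 1 of 5 rows is dropped.

SQL:
SELECT a.product, b.name AS customer
FROM orders a
INNER JOIN customers b ON a.customer_id = b.id

Result:
product  | customer
---------+---------
Stapler  | Rosa    
Monitor  | Mia     
Router   | Mia     
Notebook | Rosa    


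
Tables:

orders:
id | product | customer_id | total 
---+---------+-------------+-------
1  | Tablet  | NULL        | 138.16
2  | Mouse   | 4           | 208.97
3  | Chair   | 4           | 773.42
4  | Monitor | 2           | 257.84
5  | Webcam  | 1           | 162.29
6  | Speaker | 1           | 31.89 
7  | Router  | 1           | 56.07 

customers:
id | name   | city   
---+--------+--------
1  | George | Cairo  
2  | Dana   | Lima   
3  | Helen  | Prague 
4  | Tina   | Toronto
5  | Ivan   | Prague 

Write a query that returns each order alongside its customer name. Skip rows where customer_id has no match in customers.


INNER JOIN keeps only orders rows whose customer_id matches an id in customers. Walk through each order:
  - order 1 (Tablet): customer_id=NULL, no match -> dropped
  - order 2 (Mouse): customer_id=4 -> matches Tina
  - order 3 (Chair): customer_id=4 -> matches Tina
  - order 4 (Monitor): customer_id=2 -> matches Dana
  - order 5 (Webcam): customer_id=1 -> matches George
  - order 6 (Speaker): customer_id=1 -> matches George
  - order 7 (Router): customer_id=1 -> matches George
So 1 of 7 rows is dropped.

SQL:
SELECT a.product, b.name AS customer
FROM orders a
INNER JOIN customers b ON a.customer_id = b.id

Result:
product | customer
--------+---------
Mouse   | Tina    
Chair   | Tina    
Monitor | Dana    
Webcam  | George  
Speaker | George  
Router  | George  
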